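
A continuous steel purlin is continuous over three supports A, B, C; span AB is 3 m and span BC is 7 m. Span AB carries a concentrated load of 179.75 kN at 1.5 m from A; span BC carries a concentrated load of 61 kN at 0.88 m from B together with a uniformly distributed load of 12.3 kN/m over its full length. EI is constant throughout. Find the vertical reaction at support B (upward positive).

R_B = 240.5 kN

Insert a hinge at B; M_B is the redundant, and each span becomes simply supported.
Discontinuity in slope at B on the released structure — sum the simple-span end rotations:
  span AB: point load 179.75 at a = 1.5: Pab(L + a)/(6LEI) = 101.1/EI
  span BC: point load 61 at a = 0.88: Pab(L + b)/(6LEI) = 102.6/EI
  span BC: UDL 12.3: wL³/(24EI) = 175.8/EI
  relative rotation θ_0 = (101.1 + 278.4)/EI = 379.5/EI
A unit hogging moment at B produces rotation L₁/(3EI) + L₂/(3EI) = 3.333/EI.
Compatibility: M_B·(L₁+L₂)/(3EI) = θ_0, giving M_B = 113.9 kN·m (hogging).
Span AB, ΣM about A with M_B applied at B: R_B^{AB}·3 = 269.6 + 113.9, so R_B^{AB} = 127.8 kN and R_A = 179.8 − 127.8 = 51.92 kN.
Span BC, ΣM about C: R_B^{BC}·7 = 674.7 + 113.9, so R_B^{BC} = 112.6 kN and R_C = 147.1 − 112.6 = 34.45 kN.
R_B = 127.8 + 112.6 = 240.5 kN.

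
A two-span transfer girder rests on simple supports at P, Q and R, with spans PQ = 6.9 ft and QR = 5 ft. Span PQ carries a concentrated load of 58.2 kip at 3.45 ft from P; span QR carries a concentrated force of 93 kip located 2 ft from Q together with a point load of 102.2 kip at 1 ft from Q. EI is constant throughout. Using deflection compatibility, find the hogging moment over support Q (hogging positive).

Take M_Q as the redundant. Released structure: two simple spans PQ and QR with a hinge at Q.
Rotations at Q on the released spans (each span's end-slope, ×1/EI):
  span PQ: point load 58.2 at a = 3.45: Pab(L + a)/(6LEI) = 173.2/EI
  span QR: point load 93 at a = 2: Pab(L + b)/(6LEI) = 148.8/EI
  span QR: point load 102.2 at a = 1: Pab(L + b)/(6LEI) = 122.6/EI
  relative rotation θ_0 = (173.2 + 271.4)/EI = 444.6/EI
A unit hogging moment at Q produces rotation L₁/(3EI) + L₂/(3EI) = 3.967/EI.
Compatibility: M_Q·(L₁+L₂)/(3EI) = θ_0, giving M_Q = 112.1 kip·ft (hogging).

M_Q = 112.1 kip·ft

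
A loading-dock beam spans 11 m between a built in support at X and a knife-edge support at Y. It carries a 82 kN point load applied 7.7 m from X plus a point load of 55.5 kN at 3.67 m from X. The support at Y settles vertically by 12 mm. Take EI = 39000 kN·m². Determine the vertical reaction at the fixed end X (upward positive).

R_X = 84.11 kN

Take the reaction at Y as the redundant and release it; the primary structure is a cantilever fixed at X.
Free-end deflection of the primary structure under the applied loading (downward +):
  point load 82 at a = 7.7: Pa²(3L − a)/(6EI) = 20501/EI
  point load 55.5 at a = 3.67: Pa²(3L − a)/(6EI) = 3654/EI
  δ_0 = 24155/EI
Flexibility coefficient — unit upward force at Y: δ_{YY} = L³/(3EI) = 443.7/EI.
With EI = 39000 kN·m²: δ_0 = 0.61935 m and δ_{YY} = 0.011376 m/kN.
Compatibility — the beam at Y must follow the support down by 0.012 m: δ_0 − R_Y·δ_{YY} = 0.012, so R_Y = (0.61935 − 0.012)/0.011376 = 53.39 kN.
Vertical equilibrium: R_X = ΣP − R_Y = 137.5 − 53.39 = 84.11 kN.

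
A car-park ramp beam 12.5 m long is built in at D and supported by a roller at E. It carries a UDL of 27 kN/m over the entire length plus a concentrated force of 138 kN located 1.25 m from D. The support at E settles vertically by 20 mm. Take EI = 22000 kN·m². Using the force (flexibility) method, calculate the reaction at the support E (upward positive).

R_E = 127.9 kN

Choose R_E as the redundant. The primary structure is the cantilever fixed at D.
Free-end deflection of the primary structure under the applied loading (downward +):
  UDL 27: wL⁴/(8EI) = 82397/EI
  point load 138 at a = 1.25: Pa²(3L − a)/(6EI) = 1303/EI
  δ_0 = 83700/EI
Flexibility coefficient — unit upward force at E: δ_{EE} = L³/(3EI) = 651/EI.
With EI = 22000 kN·m²: δ_0 = 3.8046 m and δ_{EE} = 0.029593 m/kN.
Compatibility — the beam at E must follow the support down by 0.02 m: δ_0 − R_E·δ_{EE} = 0.02, so R_E = (3.8046 − 0.02)/0.029593 = 127.9 kN.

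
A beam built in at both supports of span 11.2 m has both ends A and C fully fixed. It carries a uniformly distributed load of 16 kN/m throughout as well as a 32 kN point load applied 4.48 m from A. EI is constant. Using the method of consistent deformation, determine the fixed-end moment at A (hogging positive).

Release both end moments; the primary structure is a simply-supported span AC with redundants M_A and M_C.
On the primary (simply-supported) span, the end slopes from the loading are:
  at A: UDL 16: wL³/(24EI) = 936.6/EI
  at C: UDL 16: wL³/(24EI) = 936.6/EI
  at A: point load 32 at a = 4.48: Pab(L + b)/(6LEI) = 256.9/EI
  at C: point load 32 at a = 4.48: Pab(L + a)/(6LEI) = 224.8/EI
  θ_A0 = 1194/EI,  θ_C0 = 1161/EI
Flexibility coefficients: a unit moment at one end gives L/(3EI) there and L/(6EI) at the far end, so f₁₁ = f₂₂ = 3.733/EI and f₁₂ = f₂₁ = 1.867/EI.
Compatibility — zero rotation at each built-in end:
  3.733 M_A + 1.867 M_C = 1194
  1.867 M_A + 3.733 M_C = 1161
Solving the pair gives M_A = 218.9 kN·m and M_C = 201.7 kN·m (hogging).

M_A = 218.9 kN·m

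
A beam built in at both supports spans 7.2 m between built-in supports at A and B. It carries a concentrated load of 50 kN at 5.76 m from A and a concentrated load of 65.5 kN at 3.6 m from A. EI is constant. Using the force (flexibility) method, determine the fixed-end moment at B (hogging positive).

Release both end moments; the primary structure is a simply-supported span AB with redundants M_A and M_B.
Simple-span end rotations at A and B under the given loads:
  at A: point load 50 at a = 5.76: Pab(L + b)/(6LEI) = 82.94/EI
  at B: point load 50 at a = 5.76: Pab(L + a)/(6LEI) = 124.4/EI
  at A: point load 65.5 at a = 3.6: Pab(L + b)/(6LEI) = 212.2/EI
  at B: point load 65.5 at a = 3.6: Pab(L + a)/(6LEI) = 212.2/EI
  θ_A0 = 295.2/EI,  θ_B0 = 336.6/EI
Flexibility coefficients: a unit moment at one end gives L/(3EI) there and L/(6EI) at the far end, so f₁₁ = f₂₂ = 2.4/EI and f₁₂ = f₂₁ = 1.2/EI.
Compatibility — zero rotation at each built-in end:
  2.4 M_A + 1.2 M_B = 295.2
  1.2 M_A + 2.4 M_B = 336.6
Solving the pair gives M_A = 70.47 kN·m and M_B = 105 kN·m (hogging).

M_B = 105 kN·m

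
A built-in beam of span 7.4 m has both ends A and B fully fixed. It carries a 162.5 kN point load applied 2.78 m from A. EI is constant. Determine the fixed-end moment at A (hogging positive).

M_A = 176.1 kN·m

Take the two fixed-end moments M_A, M_B as redundants; the released structure is the simple span AB.
Simple-span end rotations at A and B under the given loads:
  at A: point load 162.5 at a = 2.78: Pab(L + b)/(6LEI) = 565/EI
  at B: point load 162.5 at a = 2.78: Pab(L + a)/(6LEI) = 478.5/EI
  θ_A0 = 565/EI,  θ_B0 = 478.5/EI
Flexibility coefficients: a unit moment at one end gives L/(3EI) there and L/(6EI) at the far end, so f₁₁ = f₂₂ = 2.467/EI and f₁₂ = f₂₁ = 1.233/EI.
Compatibility — zero rotation at each built-in end:
  2.467 M_A + 1.233 M_B = 565
  1.233 M_A + 2.467 M_B = 478.5
Solving the pair gives M_A = 176.1 kN·m and M_B = 106 kN·m (hogging).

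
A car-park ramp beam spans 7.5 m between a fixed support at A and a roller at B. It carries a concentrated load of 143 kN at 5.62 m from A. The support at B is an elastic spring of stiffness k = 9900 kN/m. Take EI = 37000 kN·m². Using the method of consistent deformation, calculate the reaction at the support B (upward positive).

Remove the prop at B; the released (primary) structure is a cantilever built in at A.
Downward deflection at the released point B due to the loads:
  point load 143 at a = 5.62: Pa²(3L − a)/(6EI) = 12707/EI
Tip deflection under a unit load at B: L³/(3EI) = 140.6/EI.
With EI = 37000 kN·m²: δ_0 = 0.34342 m and δ_{BB} = 0.003801 m/kN.
Compatibility — the spring shortens by R_B/k under the reaction it provides: δ_0 − R_B·δ_{BB} = R_B/k. With 1/k = 0.000101 m/kN, R_B = δ_0 / (δ_{BB} + 1/k) = 0.34342 / (0.003801 + 0.000101) = 88.02 kN.

R_B = 88.02 kN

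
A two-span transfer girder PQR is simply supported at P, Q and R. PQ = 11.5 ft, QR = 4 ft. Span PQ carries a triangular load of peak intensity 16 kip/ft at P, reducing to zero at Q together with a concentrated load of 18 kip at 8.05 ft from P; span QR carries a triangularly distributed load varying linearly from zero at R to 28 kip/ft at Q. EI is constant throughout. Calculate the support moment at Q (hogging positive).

M_Q = 126.7 kip·ft

Release continuity at Q by inserting a hinge; the redundant is the internal moment M_Q. The primary structure is two simply-supported spans PQ and QR.
End slopes at the hinge Q, treating each span as simply supported:
  span PQ: triangular load, peak 16: 7w₀L³/(360EI) = 473.2/EI
  span PQ: point load 18 at a = 8.05: Pab(L + a)/(6LEI) = 141.6/EI
  span QR: triangular load, peak 28: w₀L³/(45EI) = 39.82/EI
  relative rotation θ_0 = (614.8 + 39.82)/EI = 654.6/EI
A unit hogging moment at Q produces rotation L₁/(3EI) + L₂/(3EI) = 5.167/EI.
Compatibility: M_Q·(L₁+L₂)/(3EI) = θ_0, giving M_Q = 126.7 kip·ft (hogging).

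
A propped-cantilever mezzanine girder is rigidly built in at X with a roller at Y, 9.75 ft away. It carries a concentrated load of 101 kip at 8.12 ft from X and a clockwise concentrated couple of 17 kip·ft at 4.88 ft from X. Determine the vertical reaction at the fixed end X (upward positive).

Release the roller at Y. Primary structure: cantilever fixed at X.
Deflection at Y on the released cantilever, summing each load's contribution:
  point load 101 at a = 8.12: Pa²(3L − a)/(6EI) = 23452/EI
  clockwise couple 17 at a = 4.88: M₀a(2L − a)/(2EI) = 606.4/EI
  δ_0 = 24059/EI
Flexibility coefficient — unit upward force at Y: δ_{YY} = L³/(3EI) = 309/EI.
The prop prevents deflection at Y: R_Y = δ_0/δ_{YY} = 24059/309 = 77.87 kip.
Vertical equilibrium: R_X = ΣP − R_Y = 101 − 77.87 = 23.13 kip.

R_X = 23.13 kip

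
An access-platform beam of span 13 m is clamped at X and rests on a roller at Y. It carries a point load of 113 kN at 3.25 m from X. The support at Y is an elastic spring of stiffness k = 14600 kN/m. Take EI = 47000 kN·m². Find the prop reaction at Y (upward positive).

Take the reaction at Y as the redundant and release it; the primary structure is a cantilever fixed at X.
Deflection at Y on the released cantilever, summing each load's contribution:
  point load 113 at a = 3.25: Pa²(3L − a)/(6EI) = 7112/EI
Tip deflection under a unit load at Y: L³/(3EI) = 732.3/EI.
With EI = 47000 kN·m²: δ_0 = 0.15131 m and δ_{YY} = 0.015582 m/kN.
Compatibility — the spring shortens by R_Y/k under the reaction it provides: δ_0 − R_Y·δ_{YY} = R_Y/k. With 1/k = 0.000068 m/kN, R_Y = δ_0 / (δ_{YY} + 1/k) = 0.15131 / (0.015582 + 0.000068) = 9.668 kN.

R_Y = 9.668 kN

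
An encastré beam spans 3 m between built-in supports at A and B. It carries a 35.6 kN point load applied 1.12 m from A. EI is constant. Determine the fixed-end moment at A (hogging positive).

M_A = 15.66 kN·m

Release both end moments; the primary structure is a simply-supported span AB with redundants M_A and M_B.
Simple-span end rotations at A and B under the given loads:
  at A: point load 35.6 at a = 1.12: Pab(L + b)/(6LEI) = 20.32/EI
  at B: point load 35.6 at a = 1.12: Pab(L + a)/(6LEI) = 17.16/EI
  θ_A0 = 20.32/EI,  θ_B0 = 17.16/EI
Flexibility coefficients: a unit moment at one end gives L/(3EI) there and L/(6EI) at the far end, so f₁₁ = f₂₂ = 1/EI and f₁₂ = f₂₁ = 0.5/EI.
Compatibility — zero rotation at each built-in end:
  1 M_A + 0.5 M_B = 20.32
  0.5 M_A + 1 M_B = 17.16
Solving the pair gives M_A = 15.66 kN·m and M_B = 9.328 kN·m (hogging).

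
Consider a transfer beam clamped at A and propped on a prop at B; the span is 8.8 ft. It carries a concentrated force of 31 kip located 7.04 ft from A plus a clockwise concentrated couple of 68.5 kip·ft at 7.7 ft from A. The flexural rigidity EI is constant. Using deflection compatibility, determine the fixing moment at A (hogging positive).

Remove the prop at B; the released (primary) structure is a cantilever built in at A.
Primary-structure tip deflection at B by superposition:
  point load 31 at a = 7.04: Pa²(3L − a)/(6EI) = 4957/EI
  clockwise couple 68.5 at a = 7.7: M₀a(2L − a)/(2EI) = 2611/EI
  δ_0 = 7568/EI
Flexibility coefficient — unit upward force at B: δ_{BB} = L³/(3EI) = 227.2/EI.
The prop prevents deflection at B: R_B = δ_0/δ_{BB} = 7568/227.2 = 33.32 kip.
Moment equilibrium about A: M_A = Σ(load moments about A) − R_B·L = 286.7 − 33.32×8.8 = -6.456 kip·ft.

M_A = -6.456 kip·ft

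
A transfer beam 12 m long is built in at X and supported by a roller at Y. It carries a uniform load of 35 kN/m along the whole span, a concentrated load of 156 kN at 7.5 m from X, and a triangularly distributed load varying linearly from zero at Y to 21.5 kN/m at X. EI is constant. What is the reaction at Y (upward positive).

Take the reaction at Y as the redundant and release it; the primary structure is a cantilever fixed at X.
Primary-structure tip deflection at Y by superposition:
  UDL 35: wL⁴/(8EI) = 90720/EI
  point load 156 at a = 7.5: Pa²(3L − a)/(6EI) = 41681/EI
  triangular load, peak 21.5 at the fixed end: w₀L⁴/(30EI) = 14861/EI
  δ_0 = 147262/EI
Tip deflection under a unit load at Y: L³/(3EI) = 576/EI.
The prop prevents deflection at Y: R_Y = δ_0/δ_{YY} = 147262/576 = 255.7 kN.

R_Y = 255.7 kN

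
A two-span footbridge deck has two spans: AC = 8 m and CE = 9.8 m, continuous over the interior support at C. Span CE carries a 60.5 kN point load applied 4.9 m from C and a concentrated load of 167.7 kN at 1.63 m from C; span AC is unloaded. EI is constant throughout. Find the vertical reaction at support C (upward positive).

R_C = 210.1 kN

Insert a hinge at C; M_C is the redundant, and each span becomes simply supported.
End slopes at the hinge C, treating each span as simply supported:
  span CE: point load 60.5 at a = 4.9: Pab(L + b)/(6LEI) = 363.2/EI
  span CE: point load 167.7 at a = 1.63: Pab(L + b)/(6LEI) = 682.5/EI
  relative rotation θ_0 = (0 + 1046)/EI = 1046/EI
A unit hogging moment at C produces rotation L₁/(3EI) + L₂/(3EI) = 5.933/EI.
Slope continuity at C: θ_0 = M_C·5.933/EI, so M_C = 1046/5.933 = 176.2 kN·m (hogging).
Span AC, ΣM about A with M_C applied at C: R_C^{AC}·8 = 0 + 176.2, so R_C^{AC} = 22.03 kN and R_A = 0 − 22.03 = -22.03 kN.
Span CE, ΣM about E: R_C^{CE}·9.8 = 1667 + 176.2, so R_C^{CE} = 188 kN and R_E = 228.2 − 188 = 40.16 kN.
R_C = 22.03 + 188 = 210.1 kN.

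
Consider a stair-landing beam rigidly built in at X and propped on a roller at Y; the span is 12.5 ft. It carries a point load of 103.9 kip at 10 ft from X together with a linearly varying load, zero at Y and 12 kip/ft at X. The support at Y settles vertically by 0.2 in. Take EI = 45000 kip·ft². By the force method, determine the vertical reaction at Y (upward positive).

Choose R_Y as the redundant. The primary structure is the cantilever fixed at X.
Deflection at Y on the released cantilever, summing each load's contribution:
  point load 103.9 at a = 10: Pa²(3L − a)/(6EI) = 47621/EI
  triangular load, peak 12 at the fixed end: w₀L⁴/(30EI) = 9766/EI
  δ_0 = 57386/EI
Tip deflection under a unit load at Y: L³/(3EI) = 651/EI.
With EI = 45000 kip·ft²: δ_0 = 1.2753 ft and δ_{YY} = 0.014468 ft/kip.
Compatibility — the beam at Y must follow the support down by 0.01667 ft: δ_0 − R_Y·δ_{YY} = 0.01667, so R_Y = (1.2753 − 0.01667)/0.014468 = 86.99 kip.

R_Y = 86.99 kip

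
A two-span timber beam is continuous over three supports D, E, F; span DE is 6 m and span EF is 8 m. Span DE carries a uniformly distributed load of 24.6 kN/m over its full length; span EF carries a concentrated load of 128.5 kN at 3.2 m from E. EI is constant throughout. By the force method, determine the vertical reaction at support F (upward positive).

Release continuity at E by inserting a hinge; the redundant is the internal moment M_E. The primary structure is two simply-supported spans DE and EF.
Discontinuity in slope at E on the released structure — sum the simple-span end rotations:
  span DE: UDL 24.6: wL³/(24EI) = 221.4/EI
  span EF: point load 128.5 at a = 3.2: Pab(L + b)/(6LEI) = 526.3/EI
  relative rotation θ_0 = (221.4 + 526.3)/EI = 747.7/EI
A unit hogging moment at E produces rotation L₁/(3EI) + L₂/(3EI) = 4.667/EI.
Slope continuity at E: θ_0 = M_E·4.667/EI, so M_E = 747.7/4.667 = 160.2 kN·m (hogging).
Span EF, ΣM about F: R_E^{EF}·8 = 616.8 + 160.2, so R_E^{EF} = 97.13 kN and R_F = 128.5 − 97.13 = 31.37 kN.

R_F = 31.37 kN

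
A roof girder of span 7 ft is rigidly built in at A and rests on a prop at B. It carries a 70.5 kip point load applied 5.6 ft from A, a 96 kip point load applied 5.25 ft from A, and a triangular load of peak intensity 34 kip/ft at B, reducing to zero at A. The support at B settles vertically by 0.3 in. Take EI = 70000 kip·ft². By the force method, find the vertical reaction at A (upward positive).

Choose R_B as the redundant. The primary structure is the cantilever fixed at A.
Downward deflection at the released point B due to the loads:
  point load 70.5 at a = 5.6: Pa²(3L − a)/(6EI) = 5675/EI
  point load 96 at a = 5.25: Pa²(3L − a)/(6EI) = 6946/EI
  triangular load, peak 34 at the free end: 11w₀L⁴/(120EI) = 7483/EI
  δ_0 = 20103/EI
Flexibility coefficient — unit upward force at B: δ_{BB} = L³/(3EI) = 114.3/EI.
With EI = 70000 kip·ft²: δ_0 = 0.28719 ft and δ_{BB} = 0.001633 ft/kip.
Compatibility — the beam at B must follow the support down by 0.025 ft: δ_0 − R_B·δ_{BB} = 0.025, so R_B = (0.28719 − 0.025)/0.001633 = 160.5 kip.
Vertical equilibrium: R_A = ΣP − R_B = 285.5 − 160.5 = 125 kip.

R_A = 125 kip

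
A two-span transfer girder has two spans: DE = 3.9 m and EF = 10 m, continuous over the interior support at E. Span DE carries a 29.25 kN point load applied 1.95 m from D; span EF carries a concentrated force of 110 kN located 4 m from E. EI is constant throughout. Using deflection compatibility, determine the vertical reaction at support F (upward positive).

Take M_E as the redundant. Released structure: two simple spans DE and EF with a hinge at E.
Discontinuity in slope at E on the released structure — sum the simple-span end rotations:
  span DE: point load 29.25 at a = 1.95: Pab(L + a)/(6LEI) = 27.81/EI
  span EF: point load 110 at a = 4: Pab(L + b)/(6LEI) = 704/EI
  relative rotation θ_0 = (27.81 + 704)/EI = 731.8/EI
A unit hogging moment at E produces rotation L₁/(3EI) + L₂/(3EI) = 4.633/EI.
Compatibility: M_E·(L₁+L₂)/(3EI) = θ_0, giving M_E = 157.9 kN·m (hogging).
Span EF, ΣM about F: R_E^{EF}·10 = 660 + 157.9, so R_E^{EF} = 81.79 kN and R_F = 110 − 81.79 = 28.21 kN.

R_F = 28.21 kN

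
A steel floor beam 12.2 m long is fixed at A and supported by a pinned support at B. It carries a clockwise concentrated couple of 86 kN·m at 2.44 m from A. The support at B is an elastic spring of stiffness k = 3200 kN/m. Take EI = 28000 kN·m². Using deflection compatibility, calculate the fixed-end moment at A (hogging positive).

Choose R_B as the redundant. The primary structure is the cantilever fixed at A.
Downward deflection at the released point B due to the loads:
  clockwise couple 86 at a = 2.44: M₀a(2L − a)/(2EI) = 2304/EI
Tip deflection under a unit load at B: L³/(3EI) = 605.3/EI.
With EI = 28000 kN·m²: δ_0 = 0.082287 m and δ_{BB} = 0.021617 m/kN.
Compatibility — the spring shortens by R_B/k under the reaction it provides: δ_0 − R_B·δ_{BB} = R_B/k. With 1/k = 0.000313 m/kN, R_B = δ_0 / (δ_{BB} + 1/k) = 0.082287 / (0.021617 + 0.000313) = 3.752 kN.
Moment equilibrium about A: M_A = Σ(load moments about A) − R_B·L = 86 − 3.752×12.2 = 40.22 kN·m.

M_A = 40.22 kN·m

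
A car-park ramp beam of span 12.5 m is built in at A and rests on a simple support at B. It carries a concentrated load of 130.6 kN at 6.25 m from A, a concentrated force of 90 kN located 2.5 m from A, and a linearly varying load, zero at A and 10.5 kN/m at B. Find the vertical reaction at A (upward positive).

Remove the prop at B; the released (primary) structure is a cantilever built in at A.
Free-end deflection of the primary structure under the applied loading (downward +):
  point load 130.6 at a = 6.25: Pa²(3L − a)/(6EI) = 26571/EI
  point load 90 at a = 2.5: Pa²(3L − a)/(6EI) = 3281/EI
  triangular load, peak 10.5 at the free end: 11w₀L⁴/(120EI) = 23499/EI
  δ_0 = 53350/EI
Flexibility coefficient — unit upward force at B: δ_{BB} = L³/(3EI) = 651/EI.
Compatibility at B: δ_0 − R_B·δ_{BB} = 0, so R_B = 53350/651 = 81.95 kN.
Vertical equilibrium: R_A = ΣP − R_B = 286.2 − 81.95 = 204.3 kN.

R_A = 204.3 kN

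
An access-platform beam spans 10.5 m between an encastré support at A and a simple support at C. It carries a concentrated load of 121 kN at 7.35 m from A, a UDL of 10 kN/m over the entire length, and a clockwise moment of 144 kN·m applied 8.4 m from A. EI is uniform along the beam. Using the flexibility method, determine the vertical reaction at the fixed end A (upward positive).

Release the roller at C. Primary structure: cantilever fixed at A.
Downward deflection at the released point C due to the loads:
  point load 121 at a = 7.35: Pa²(3L − a)/(6EI) = 26310/EI
  UDL 10: wL⁴/(8EI) = 15194/EI
  clockwise couple 144 at a = 8.4: M₀a(2L − a)/(2EI) = 7620/EI
  δ_0 = 49125/EI
Tip deflection under a unit load at C: L³/(3EI) = 385.9/EI.
The prop prevents deflection at C: R_C = δ_0/δ_{CC} = 49125/385.9 = 127.3 kN.
Vertical equilibrium: R_A = ΣP − R_C = 226 − 127.3 = 98.69 kN.

R_A = 98.69 kN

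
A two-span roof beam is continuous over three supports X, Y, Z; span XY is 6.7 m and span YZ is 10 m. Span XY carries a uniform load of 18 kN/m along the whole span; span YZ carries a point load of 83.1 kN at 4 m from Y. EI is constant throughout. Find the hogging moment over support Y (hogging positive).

M_Y = 136.1 kN·m

Insert a hinge at Y; M_Y is the redundant, and each span becomes simply supported.
End slopes at the hinge Y, treating each span as simply supported:
  span XY: UDL 18: wL³/(24EI) = 225.6/EI
  span YZ: point load 83.1 at a = 4: Pab(L + b)/(6LEI) = 531.8/EI
  relative rotation θ_0 = (225.6 + 531.8)/EI = 757.4/EI
A unit hogging moment at Y produces rotation L₁/(3EI) + L₂/(3EI) = 5.567/EI.
Compatibility: M_Y·(L₁+L₂)/(3EI) = θ_0, giving M_Y = 136.1 kN·m (hogging).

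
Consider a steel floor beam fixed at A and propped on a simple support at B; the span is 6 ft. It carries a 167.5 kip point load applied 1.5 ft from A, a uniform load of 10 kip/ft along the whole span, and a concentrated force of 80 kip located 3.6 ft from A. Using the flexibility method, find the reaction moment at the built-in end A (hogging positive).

M_A = 290.5 kip·ft

Take the reaction at B as the redundant and release it; the primary structure is a cantilever fixed at A.
Deflection at B on the released cantilever, summing each load's contribution:
  point load 167.5 at a = 1.5: Pa²(3L − a)/(6EI) = 1036/EI
  UDL 10: wL⁴/(8EI) = 1620/EI
  point load 80 at a = 3.6: Pa²(3L − a)/(6EI) = 2488/EI
  δ_0 = 5145/EI
Tip deflection under a unit load at B: L³/(3EI) = 72/EI.
Compatibility at B: δ_0 − R_B·δ_{BB} = 0, so R_B = 5145/72 = 71.45 kip.
Moment equilibrium about A: M_A = Σ(load moments about A) − R_B·L = 719.2 − 71.45×6 = 290.5 kip·ft.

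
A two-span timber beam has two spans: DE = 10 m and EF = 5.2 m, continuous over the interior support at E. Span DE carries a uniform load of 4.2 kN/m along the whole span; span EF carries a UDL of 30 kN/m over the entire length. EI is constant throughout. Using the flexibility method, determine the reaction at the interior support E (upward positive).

R_E = 119.2 kN

Insert a hinge at E; M_E is the redundant, and each span becomes simply supported.
Rotations at E on the released spans (each span's end-slope, ×1/EI):
  span DE: UDL 4.2: wL³/(24EI) = 175/EI
  span EF: UDL 30: wL³/(24EI) = 175.8/EI
  relative rotation θ_0 = (175 + 175.8)/EI = 350.8/EI
A unit hogging moment at E produces rotation L₁/(3EI) + L₂/(3EI) = 5.067/EI.
Compatibility: M_E·(L₁+L₂)/(3EI) = θ_0, giving M_E = 69.23 kN·m (hogging).
Span DE, ΣM about D with M_E applied at E: R_E^{DE}·10 = 210 + 69.23, so R_E^{DE} = 27.92 kN and R_D = 42 − 27.92 = 14.08 kN.
Span EF, ΣM about F: R_E^{EF}·5.2 = 405.6 + 69.23, so R_E^{EF} = 91.31 kN and R_F = 156 − 91.31 = 64.69 kN.
R_E = 27.92 + 91.31 = 119.2 kN.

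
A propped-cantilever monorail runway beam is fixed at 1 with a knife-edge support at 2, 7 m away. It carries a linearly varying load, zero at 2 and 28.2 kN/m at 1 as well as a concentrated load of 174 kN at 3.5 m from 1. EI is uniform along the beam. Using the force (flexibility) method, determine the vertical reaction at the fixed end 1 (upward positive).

Take the reaction at 2 as the redundant and release it; the primary structure is a cantilever fixed at 1.
Primary-structure tip deflection at 2 by superposition:
  triangular load, peak 28.2 at the fixed end: w₀L⁴/(30EI) = 2257/EI
  point load 174 at a = 3.5: Pa²(3L − a)/(6EI) = 6217/EI
  δ_0 = 8474/EI
Flexibility coefficient — unit upward force at 2: δ_{22} = L³/(3EI) = 114.3/EI.
The prop prevents deflection at 2: R_2 = δ_0/δ_{22} = 8474/114.3 = 74.11 kN.
Vertical equilibrium: R_1 = ΣP − R_2 = 272.7 − 74.11 = 198.6 kN.

R_1 = 198.6 kN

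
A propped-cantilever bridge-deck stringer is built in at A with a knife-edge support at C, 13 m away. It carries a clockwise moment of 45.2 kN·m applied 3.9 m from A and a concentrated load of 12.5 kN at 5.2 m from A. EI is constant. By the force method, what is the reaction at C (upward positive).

R_C = 5.26 kN

Choose R_C as the redundant. The primary structure is the cantilever fixed at A.
Free-end deflection of the primary structure under the applied loading (downward +):
  clockwise couple 45.2 at a = 3.9: M₀a(2L − a)/(2EI) = 1948/EI
  point load 12.5 at a = 5.2: Pa²(3L − a)/(6EI) = 1904/EI
  δ_0 = 3852/EI
Tip deflection under a unit load at C: L³/(3EI) = 732.3/EI.
The prop prevents deflection at C: R_C = δ_0/δ_{CC} = 3852/732.3 = 5.26 kN.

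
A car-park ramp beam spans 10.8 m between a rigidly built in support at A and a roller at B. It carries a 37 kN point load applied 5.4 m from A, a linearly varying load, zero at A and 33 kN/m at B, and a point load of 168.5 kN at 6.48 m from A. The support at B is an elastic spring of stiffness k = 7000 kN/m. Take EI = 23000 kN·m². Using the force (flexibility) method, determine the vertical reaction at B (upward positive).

Release the roller at B. Primary structure: cantilever fixed at A.
Primary-structure tip deflection at B by superposition:
  point load 37 at a = 5.4: Pa²(3L − a)/(6EI) = 4855/EI
  triangular load, peak 33 at the free end: 11w₀L⁴/(120EI) = 41155/EI
  point load 168.5 at a = 6.48: Pa²(3L − a)/(6EI) = 30566/EI
  δ_0 = 76576/EI
Tip deflection under a unit load at B: L³/(3EI) = 419.9/EI.
With EI = 23000 kN·m²: δ_0 = 3.3294 m and δ_{BB} = 0.018257 m/kN.
Compatibility — the spring shortens by R_B/k under the reaction it provides: δ_0 − R_B·δ_{BB} = R_B/k. With 1/k = 0.000143 m/kN, R_B = δ_0 / (δ_{BB} + 1/k) = 3.3294 / (0.018257 + 0.000143) = 180.9 kN.

R_B = 180.9 kN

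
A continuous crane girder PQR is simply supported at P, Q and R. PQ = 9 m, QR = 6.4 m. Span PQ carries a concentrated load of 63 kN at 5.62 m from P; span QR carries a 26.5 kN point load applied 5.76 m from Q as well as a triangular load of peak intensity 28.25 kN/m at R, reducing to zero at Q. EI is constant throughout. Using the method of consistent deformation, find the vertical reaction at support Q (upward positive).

Insert a hinge at Q; M_Q is the redundant, and each span becomes simply supported.
Discontinuity in slope at Q on the released structure — sum the simple-span end rotations:
  span PQ: point load 63 at a = 5.62: Pab(L + a)/(6LEI) = 324/EI
  span QR: point load 26.5 at a = 5.76: Pab(L + b)/(6LEI) = 17.91/EI
  span QR: triangular load, peak 28.25: 7w₀L³/(360EI) = 144/EI
  relative rotation θ_0 = (324 + 161.9)/EI = 485.9/EI
A unit hogging moment at Q produces rotation L₁/(3EI) + L₂/(3EI) = 5.133/EI.
Compatibility: M_Q·(L₁+L₂)/(3EI) = θ_0, giving M_Q = 94.66 kN·m (hogging).
Span PQ, ΣM about P with M_Q applied at Q: R_Q^{PQ}·9 = 354.1 + 94.66, so R_Q^{PQ} = 49.86 kN and R_P = 63 − 49.86 = 13.14 kN.
Span QR, ΣM about R: R_Q^{QR}·6.4 = 209.8 + 94.66, so R_Q^{QR} = 47.57 kN and R_R = 116.9 − 47.57 = 69.33 kN.
R_Q = 49.86 + 47.57 = 97.43 kN.

R_Q = 97.43 kN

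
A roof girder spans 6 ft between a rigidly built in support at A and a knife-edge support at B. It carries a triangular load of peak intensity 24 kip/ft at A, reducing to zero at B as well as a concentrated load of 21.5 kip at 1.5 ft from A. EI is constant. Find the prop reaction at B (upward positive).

R_B = 16.25 kip

Choose R_B as the redundant. The primary structure is the cantilever fixed at A.
Downward deflection at the released point B due to the loads:
  triangular load, peak 24 at the fixed end: w₀L⁴/(30EI) = 1037/EI
  point load 21.5 at a = 1.5: Pa²(3L − a)/(6EI) = 133/EI
  δ_0 = 1170/EI
Tip deflection under a unit load at B: L³/(3EI) = 72/EI.
The prop prevents deflection at B: R_B = δ_0/δ_{BB} = 1170/72 = 16.25 kip.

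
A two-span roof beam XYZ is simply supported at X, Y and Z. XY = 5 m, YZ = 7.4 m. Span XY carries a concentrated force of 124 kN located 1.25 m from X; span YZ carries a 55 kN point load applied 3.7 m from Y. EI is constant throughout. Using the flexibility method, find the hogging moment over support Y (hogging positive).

M_Y = 74.84 kN·m

Release continuity at Y by inserting a hinge; the redundant is the internal moment M_Y. The primary structure is two simply-supported spans XY and YZ.
End slopes at the hinge Y, treating each span as simply supported:
  span XY: point load 124 at a = 1.25: Pab(L + a)/(6LEI) = 121.1/EI
  span YZ: point load 55 at a = 3.7: Pab(L + b)/(6LEI) = 188.2/EI
  relative rotation θ_0 = (121.1 + 188.2)/EI = 309.3/EI
A unit hogging moment at Y produces rotation L₁/(3EI) + L₂/(3EI) = 4.133/EI.
Compatibility: M_Y·(L₁+L₂)/(3EI) = θ_0, giving M_Y = 74.84 kN·m (hogging).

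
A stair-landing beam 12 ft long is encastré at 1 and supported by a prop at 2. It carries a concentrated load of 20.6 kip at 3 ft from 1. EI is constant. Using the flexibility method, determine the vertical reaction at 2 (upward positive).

Remove the prop at 2; the released (primary) structure is a cantilever built in at 1.
Deflection at 2 on the released cantilever, summing each load's contribution:
  point load 20.6 at a = 3: Pa²(3L − a)/(6EI) = 1020/EI
Flexibility coefficient — unit upward force at 2: δ_{22} = L³/(3EI) = 576/EI.
Compatibility at 2: δ_0 − R_2·δ_{22} = 0, so R_2 = 1020/576 = 1.77 kip.

R_2 = 1.77 kip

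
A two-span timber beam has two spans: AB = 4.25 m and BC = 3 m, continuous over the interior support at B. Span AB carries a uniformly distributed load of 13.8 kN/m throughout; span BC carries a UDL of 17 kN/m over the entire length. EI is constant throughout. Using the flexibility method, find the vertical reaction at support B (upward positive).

Insert a hinge at B; M_B is the redundant, and each span becomes simply supported.
End slopes at the hinge B, treating each span as simply supported:
  span AB: UDL 13.8: wL³/(24EI) = 44.14/EI
  span BC: UDL 17: wL³/(24EI) = 19.12/EI
  relative rotation θ_0 = (44.14 + 19.12)/EI = 63.27/EI
A unit hogging moment at B produces rotation L₁/(3EI) + L₂/(3EI) = 2.417/EI.
Compatibility: M_B·(L₁+L₂)/(3EI) = θ_0, giving M_B = 26.18 kN·m (hogging).
Span AB, ΣM about A with M_B applied at B: R_B^{AB}·4.25 = 124.6 + 26.18, so R_B^{AB} = 35.48 kN and R_A = 58.65 − 35.48 = 23.17 kN.
Span BC, ΣM about C: R_B^{BC}·3 = 76.5 + 26.18, so R_B^{BC} = 34.23 kN and R_C = 51 − 34.23 = 16.77 kN.
R_B = 35.48 + 34.23 = 69.71 kN.

R_B = 69.71 kN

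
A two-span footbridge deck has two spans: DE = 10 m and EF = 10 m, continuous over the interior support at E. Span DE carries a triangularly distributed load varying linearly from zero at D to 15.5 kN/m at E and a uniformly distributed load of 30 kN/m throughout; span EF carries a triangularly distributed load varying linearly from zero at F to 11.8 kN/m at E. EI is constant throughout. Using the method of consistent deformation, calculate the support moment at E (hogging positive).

Insert a hinge at E; M_E is the redundant, and each span becomes simply supported.
Rotations at E on the released spans (each span's end-slope, ×1/EI):
  span DE: triangular load, peak 15.5: w₀L³/(45EI) = 344.4/EI
  span DE: UDL 30: wL³/(24EI) = 1250/EI
  span EF: triangular load, peak 11.8: w₀L³/(45EI) = 262.2/EI
  relative rotation θ_0 = (1594 + 262.2)/EI = 1857/EI
A unit hogging moment at E produces rotation L₁/(3EI) + L₂/(3EI) = 6.667/EI.
Slope continuity at E: θ_0 = M_E·6.667/EI, so M_E = 1857/6.667 = 278.5 kN·m (hogging).

M_E = 278.5 kN·m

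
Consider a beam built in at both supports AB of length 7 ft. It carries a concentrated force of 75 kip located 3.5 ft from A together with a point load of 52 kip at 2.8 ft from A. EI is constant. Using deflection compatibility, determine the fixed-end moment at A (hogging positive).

Release both end moments; the primary structure is a simply-supported span AB with redundants M_A and M_B.
Simple-span end rotations at A and B under the given loads:
  at A: point load 75 at a = 3.5: Pab(L + b)/(6LEI) = 229.7/EI
  at B: point load 75 at a = 3.5: Pab(L + a)/(6LEI) = 229.7/EI
  at A: point load 52 at a = 2.8: Pab(L + b)/(6LEI) = 163.1/EI
  at B: point load 52 at a = 2.8: Pab(L + a)/(6LEI) = 142.7/EI
  θ_A0 = 392.8/EI,  θ_B0 = 372.4/EI
Flexibility coefficients: a unit moment at one end gives L/(3EI) there and L/(6EI) at the far end, so f₁₁ = f₂₂ = 2.333/EI and f₁₂ = f₂₁ = 1.167/EI.
Compatibility — zero rotation at each built-in end:
  2.333 M_A + 1.167 M_B = 392.8
  1.167 M_A + 2.333 M_B = 372.4
Solving the pair gives M_A = 118 kip·ft and M_B = 100.6 kip·ft (hogging).

M_A = 118 kip·ft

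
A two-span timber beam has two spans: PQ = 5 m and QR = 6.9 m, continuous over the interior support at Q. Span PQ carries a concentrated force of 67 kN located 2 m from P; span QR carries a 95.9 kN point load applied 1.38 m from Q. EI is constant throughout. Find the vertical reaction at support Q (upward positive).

Take M_Q as the redundant. Released structure: two simple spans PQ and QR with a hinge at Q.
Discontinuity in slope at Q on the released structure — sum the simple-span end rotations:
  span PQ: point load 67 at a = 2: Pab(L + a)/(6LEI) = 93.8/EI
  span QR: point load 95.9 at a = 1.38: Pab(L + b)/(6LEI) = 219.2/EI
  relative rotation θ_0 = (93.8 + 219.2)/EI = 313/EI
A unit hogging moment at Q produces rotation L₁/(3EI) + L₂/(3EI) = 3.967/EI.
Compatibility: M_Q·(L₁+L₂)/(3EI) = θ_0, giving M_Q = 78.9 kN·m (hogging).
Span PQ, ΣM about P with M_Q applied at Q: R_Q^{PQ}·5 = 134 + 78.9, so R_Q^{PQ} = 42.58 kN and R_P = 67 − 42.58 = 24.42 kN.
Span QR, ΣM about R: R_Q^{QR}·6.9 = 529.4 + 78.9, so R_Q^{QR} = 88.15 kN and R_R = 95.9 − 88.15 = 7.746 kN.
R_Q = 42.58 + 88.15 = 130.7 kN.

R_Q = 130.7 kN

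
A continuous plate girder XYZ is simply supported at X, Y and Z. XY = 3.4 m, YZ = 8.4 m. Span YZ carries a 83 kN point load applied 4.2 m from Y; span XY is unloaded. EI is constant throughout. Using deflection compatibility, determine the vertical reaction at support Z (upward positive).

R_Z = 30.42 kN

Release continuity at Y by inserting a hinge; the redundant is the internal moment M_Y. The primary structure is two simply-supported spans XY and YZ.
Discontinuity in slope at Y on the released structure — sum the simple-span end rotations:
  span YZ: point load 83 at a = 4.2: Pab(L + b)/(6LEI) = 366/EI
  relative rotation θ_0 = (0 + 366)/EI = 366/EI
A unit hogging moment at Y produces rotation L₁/(3EI) + L₂/(3EI) = 3.933/EI.
Compatibility: M_Y·(L₁+L₂)/(3EI) = θ_0, giving M_Y = 93.06 kN·m (hogging).
Span YZ, ΣM about Z: R_Y^{YZ}·8.4 = 348.6 + 93.06, so R_Y^{YZ} = 52.58 kN and R_Z = 83 − 52.58 = 30.42 kN.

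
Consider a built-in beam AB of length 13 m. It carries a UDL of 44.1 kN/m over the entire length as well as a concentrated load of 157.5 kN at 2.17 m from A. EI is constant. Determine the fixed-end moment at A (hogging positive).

Take the two fixed-end moments M_A, M_B as redundants; the released structure is the simple span AB.
End rotations of the released simple span under the applied load (×1/EI):
  at A: UDL 44.1: wL³/(24EI) = 4037/EI
  at B: UDL 44.1: wL³/(24EI) = 4037/EI
  at A: point load 157.5 at a = 2.17: Pab(L + b)/(6LEI) = 1131/EI
  at B: point load 157.5 at a = 2.17: Pab(L + a)/(6LEI) = 719.9/EI
  θ_A0 = 5168/EI,  θ_B0 = 4757/EI
Flexibility coefficients: a unit moment at one end gives L/(3EI) there and L/(6EI) at the far end, so f₁₁ = f₂₂ = 4.333/EI and f₁₂ = f₂₁ = 2.167/EI.
Compatibility — zero rotation at each built-in end:
  4.333 M_A + 2.167 M_B = 5168
  2.167 M_A + 4.333 M_B = 4757
Solving the pair gives M_A = 858.3 kN·m and M_B = 668.6 kN·m (hogging).

M_A = 858.3 kN·m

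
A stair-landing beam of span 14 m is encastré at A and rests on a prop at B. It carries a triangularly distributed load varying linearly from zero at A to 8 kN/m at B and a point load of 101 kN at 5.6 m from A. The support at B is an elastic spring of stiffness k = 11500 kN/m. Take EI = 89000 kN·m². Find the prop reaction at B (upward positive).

Release the roller at B. Primary structure: cantilever fixed at A.
Primary-structure tip deflection at B by superposition:
  triangular load, peak 8 at the free end: 11w₀L⁴/(120EI) = 28172/EI
  point load 101 at a = 5.6: Pa²(3L − a)/(6EI) = 19215/EI
  δ_0 = 47387/EI
Flexibility coefficient — unit upward force at B: δ_{BB} = L³/(3EI) = 914.7/EI.
With EI = 89000 kN·m²: δ_0 = 0.53244 m and δ_{BB} = 0.010277 m/kN.
Compatibility — the spring shortens by R_B/k under the reaction it provides: δ_0 − R_B·δ_{BB} = R_B/k. With 1/k = 0.000087 m/kN, R_B = δ_0 / (δ_{BB} + 1/k) = 0.53244 / (0.010277 + 0.000087) = 51.37 kN.

R_B = 51.37 kN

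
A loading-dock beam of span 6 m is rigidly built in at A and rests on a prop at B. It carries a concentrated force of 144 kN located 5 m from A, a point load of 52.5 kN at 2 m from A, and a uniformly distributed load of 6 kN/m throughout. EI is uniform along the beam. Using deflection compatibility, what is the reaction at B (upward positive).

R_B = 129.6 kN

Release the roller at B. Primary structure: cantilever fixed at A.
Primary-structure tip deflection at B by superposition:
  point load 144 at a = 5: Pa²(3L − a)/(6EI) = 7800/EI
  point load 52.5 at a = 2: Pa²(3L − a)/(6EI) = 560/EI
  UDL 6: wL⁴/(8EI) = 972/EI
  δ_0 = 9332/EI
Flexibility coefficient — unit upward force at B: δ_{BB} = L³/(3EI) = 72/EI.
Compatibility at B: δ_0 − R_B·δ_{BB} = 0, so R_B = 9332/72 = 129.6 kN.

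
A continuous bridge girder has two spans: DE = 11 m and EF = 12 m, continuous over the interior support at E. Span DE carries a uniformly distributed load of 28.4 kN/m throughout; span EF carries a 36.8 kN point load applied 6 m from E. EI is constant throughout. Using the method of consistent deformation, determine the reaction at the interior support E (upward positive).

R_E = 217.9 kN

Take M_E as the redundant. Released structure: two simple spans DE and EF with a hinge at E.
Discontinuity in slope at E on the released structure — sum the simple-span end rotations:
  span DE: UDL 28.4: wL³/(24EI) = 1575/EI
  span EF: point load 36.8 at a = 6: Pab(L + b)/(6LEI) = 331.2/EI
  relative rotation θ_0 = (1575 + 331.2)/EI = 1906/EI
A unit hogging moment at E produces rotation L₁/(3EI) + L₂/(3EI) = 7.667/EI.
Compatibility: M_E·(L₁+L₂)/(3EI) = θ_0, giving M_E = 248.6 kN·m (hogging).
Span DE, ΣM about D with M_E applied at E: R_E^{DE}·11 = 1718 + 248.6, so R_E^{DE} = 178.8 kN and R_D = 312.4 − 178.8 = 133.6 kN.
Span EF, ΣM about F: R_E^{EF}·12 = 220.8 + 248.6, so R_E^{EF} = 39.12 kN and R_F = 36.8 − 39.12 = -2.32 kN.
R_E = 178.8 + 39.12 = 217.9 kN.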